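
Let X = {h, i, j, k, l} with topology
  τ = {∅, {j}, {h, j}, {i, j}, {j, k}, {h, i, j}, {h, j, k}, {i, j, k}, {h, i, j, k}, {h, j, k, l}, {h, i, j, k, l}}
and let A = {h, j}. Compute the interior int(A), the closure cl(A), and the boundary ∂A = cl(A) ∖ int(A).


int(A) = {h, j}, cl(A) = {h, i, j, k, l}, ∂A = {i, k, l}.

Closed sets in (X, τ) are complements of opens:
  closed(X, τ) = {∅, {i}, {l}, {h, l}, {i, l}, {k, l}, {h, i, l}, {h, k, l}, {i, k, l}, {h, i, k, l}, {h, i, j, k, l}}.
int(A) = ⋃ {U ∈ τ : U ⊆ A}. Opens contained in A: ∅, {j}, {h, j}.
Taking the union of these: int(A) = {h, j}.
cl(A) = ⋂ {C closed : A ⊆ C}. Closed sets containing A: {h, i, j, k, l}.
Intersecting these: cl(A) = {h, i, j, k, l}.
∂A = cl(A) ∖ int(A) = {h, i, j, k, l} ∖ {h, j} = {i, k, l}.


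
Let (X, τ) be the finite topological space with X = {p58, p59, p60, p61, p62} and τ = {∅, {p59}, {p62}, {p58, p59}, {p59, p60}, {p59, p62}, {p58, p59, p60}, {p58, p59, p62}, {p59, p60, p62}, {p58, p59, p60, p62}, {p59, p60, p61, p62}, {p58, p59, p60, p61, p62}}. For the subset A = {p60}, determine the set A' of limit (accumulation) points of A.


A' = {p61}

For each x ∈ X, list the open sets U ∈ τ with x ∈ U, then check whether U ∩ (A ∖ {x}) ≠ ∅ for every such U.
  x = p58: open {p58, p59} ∋ x has {p58, p59} ∩ (A ∖ {p58}) = ∅, so x is NOT a limit point.
  x = p59: open {p59} ∋ x has {p59} ∩ (A ∖ {p59}) = ∅, so x is NOT a limit point.
  x = p60: open {p59, p60} ∋ x has {p59, p60} ∩ (A ∖ {p60}) = ∅, so x is NOT a limit point.
  x = p61: opens ∋ x are {p59, p60, p61, p62}, {p58, p59, p60, p61, p62}; each meets A ∖ {p61}, so x IS a limit point.
  x = p62: open {p62} ∋ x has {p62} ∩ (A ∖ {p62}) = ∅, so x is NOT a limit point.
Collecting: A' = {p61}.


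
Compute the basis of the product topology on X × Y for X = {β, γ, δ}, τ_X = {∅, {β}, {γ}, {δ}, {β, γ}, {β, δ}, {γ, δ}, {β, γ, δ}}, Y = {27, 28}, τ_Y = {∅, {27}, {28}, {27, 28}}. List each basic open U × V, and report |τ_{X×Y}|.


Basis B = {∅ × ∅, {β} × {27}, {β} × {28}, {γ} × {27}, {γ} × {28}, {δ} × {27}, {δ} × {28}, {β} × {27, 28}, {β, γ} × {27}, {β, δ} × {27}, {β, γ} × {28}, {β, δ} × {28}, {γ} × {27, 28}, {γ, δ} × {27}, {γ, δ} × {28}, {δ} × {27, 28}, {β, γ, δ} × {27}, {β, γ, δ} × {28}, {β, γ} × {27, 28}, {β, δ} × {27, 28}, {γ, δ} × {27, 28}, {β, γ, δ} × {27, 28}}; |τ_{X×Y}| = 64.

Enumerate products U × V with U ∈ τ_X, V ∈ τ_Y (deduplicated):
  ∅ × ∅ = {} (∅)
  {β} × {27} = {(β,27)}
  {β} × {28} = {(β,28)}
  {γ} × {27} = {(γ,27)}
  {γ} × {28} = {(γ,28)}
  {δ} × {27} = {(δ,27)}
  {δ} × {28} = {(δ,28)}
  {β} × {27, 28} = {(β,27), (β,28)}
  {β, γ} × {27} = {(β,27), (γ,27)}
  {β, δ} × {27} = {(β,27), (δ,27)}
  {β, γ} × {28} = {(β,28), (γ,28)}
  {β, δ} × {28} = {(β,28), (δ,28)}
  {γ} × {27, 28} = {(γ,27), (γ,28)}
  {γ, δ} × {27} = {(γ,27), (δ,27)}
  {γ, δ} × {28} = {(γ,28), (δ,28)}
  {δ} × {27, 28} = {(δ,27), (δ,28)}
  {β, γ, δ} × {27} = {(β,27), (γ,27), (δ,27)}
  {β, γ, δ} × {28} = {(β,28), (γ,28), (δ,28)}
  {β, γ} × {27, 28} = {(β,27), (β,28), (γ,27), (γ,28)}
  {β, δ} × {27, 28} = {(β,27), (β,28), (δ,27), (δ,28)}
  {γ, δ} × {27, 28} = {(γ,27), (γ,28), (δ,27), (δ,28)}
  {β, γ, δ} × {27, 28} = {(β,27), (β,28), (γ,27), (γ,28), (δ,27), (δ,28)}
These 22 distinct sets form the basis B.
Close under arbitrary unions to get τ_{X×Y}; counting gives |τ_{X×Y}| = 64.


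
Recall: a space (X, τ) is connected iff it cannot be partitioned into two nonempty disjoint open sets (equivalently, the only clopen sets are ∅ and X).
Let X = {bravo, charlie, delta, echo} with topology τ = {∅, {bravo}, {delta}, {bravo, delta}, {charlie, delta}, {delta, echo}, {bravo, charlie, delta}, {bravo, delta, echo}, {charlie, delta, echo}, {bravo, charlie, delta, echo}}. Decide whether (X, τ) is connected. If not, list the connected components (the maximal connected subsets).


(X, τ) is disconnected; components = [{bravo}, {charlie, delta, echo}].

Find clopen sets (U ∈ τ with X ∖ U ∈ τ):
  U = ∅, X ∖ U = {bravo, charlie, delta, echo} — both open, so U is clopen.
  U = {bravo}, X ∖ U = {charlie, delta, echo} — both open, so U is clopen.
  U = {charlie, delta, echo}, X ∖ U = {bravo} — both open, so U is clopen.
  U = {bravo, charlie, delta, echo}, X ∖ U = ∅ — both open, so U is clopen.
Nontrivial clopen(s) exist: e.g. {charlie, delta, echo}. So (X, τ) is disconnected.
Compute connected components by grouping points that agree on all clopens:
  component: {bravo}
  component: {charlie, delta, echo}


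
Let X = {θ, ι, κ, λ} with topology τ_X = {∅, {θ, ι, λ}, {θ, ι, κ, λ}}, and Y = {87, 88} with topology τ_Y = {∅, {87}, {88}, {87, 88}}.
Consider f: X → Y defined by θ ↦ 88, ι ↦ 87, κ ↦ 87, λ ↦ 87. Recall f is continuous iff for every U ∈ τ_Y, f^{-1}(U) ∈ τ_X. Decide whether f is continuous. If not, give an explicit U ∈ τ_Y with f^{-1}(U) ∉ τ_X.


f is NOT continuous.

Compute f^{-1}(U) for each U ∈ τ_Y:
  U = ∅: f^{-1}(U) = ∅ ∈ τ_X ✓.
  U = {87}: f^{-1}(U) = {ι, κ, λ} ∉ τ_X ✗.
  U = {88}: f^{-1}(U) = {θ} ∉ τ_X ✗.
  U = {87, 88}: f^{-1}(U) = {θ, ι, κ, λ} ∈ τ_X ✓.
Found U = {87} with f^{-1}(U) = {ι, κ, λ} not in τ_X. Therefore f is NOT continuous.


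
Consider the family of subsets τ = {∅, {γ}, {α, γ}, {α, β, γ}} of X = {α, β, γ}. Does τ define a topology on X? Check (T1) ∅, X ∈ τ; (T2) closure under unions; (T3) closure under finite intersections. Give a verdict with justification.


τ IS a topology on X.

Axiom (T1): ∅ ∈ τ? Yes; X ∈ τ? Yes.
Axiom (T2/T3): check pairwise unions and intersections of members of τ.
All pairwise intersections and unions checked — each lies in τ. Therefore τ satisfies (T1), (T2), (T3): it IS a topology on X.


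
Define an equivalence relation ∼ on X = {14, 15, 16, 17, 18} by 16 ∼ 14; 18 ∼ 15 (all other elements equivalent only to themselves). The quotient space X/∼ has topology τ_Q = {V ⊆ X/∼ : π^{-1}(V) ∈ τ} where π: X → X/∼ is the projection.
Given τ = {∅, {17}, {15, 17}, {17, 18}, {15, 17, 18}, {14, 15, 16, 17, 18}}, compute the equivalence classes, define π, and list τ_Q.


X/∼ = {[14=16], [15=18], [17]}; |τ_Q| = 4.

Equivalence classes: [14=16], [15=18], [17].
Quotient map π: X → X/∼ sends 14 ↦ [14=16], 15 ↦ [15=18], 16 ↦ [14=16], 17 ↦ [17], 18 ↦ [15=18].
For each subset V ⊆ X/∼, compute π^{-1}(V) ⊆ X and check whether π^{-1}(V) ∈ τ. V is open in τ_Q iff π^{-1}(V) ∈ τ.
  V = {}: π^{-1}(V) = ∅ ∈ τ ✓.
  V = {[14=16]}: π^{-1}(V) = {14, 16} ∉ τ ✗.
  V = {[15=18]}: π^{-1}(V) = {15, 18} ∉ τ ✗.
  V = {[14=16], [15=18]}: π^{-1}(V) = {14, 15, 16, 18} ∉ τ ✗.
  V = {[17]}: π^{-1}(V) = {17} ∈ τ ✓.
  V = {[14=16], [17]}: π^{-1}(V) = {14, 16, 17} ∉ τ ✗.
  V = {[15=18], [17]}: π^{-1}(V) = {15, 17, 18} ∈ τ ✓.
  V = {[14=16], [15=18], [17]}: π^{-1}(V) = {14, 15, 16, 17, 18} ∈ τ ✓.
Open sets in the quotient: τ_Q = {{}, {[17]}, {[15=18], [17]}, {[14=16], [15=18], [17]}} (4 elements).


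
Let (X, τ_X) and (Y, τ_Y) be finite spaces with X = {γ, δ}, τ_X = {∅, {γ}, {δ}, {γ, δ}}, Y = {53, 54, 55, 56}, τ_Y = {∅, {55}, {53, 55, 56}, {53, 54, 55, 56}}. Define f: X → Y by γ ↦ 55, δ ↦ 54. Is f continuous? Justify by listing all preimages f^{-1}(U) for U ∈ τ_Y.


f IS continuous.

Compute f^{-1}(U) for each U ∈ τ_Y:
  U = ∅: f^{-1}(U) = ∅ ∈ τ_X ✓.
  U = {55}: f^{-1}(U) = {γ} ∈ τ_X ✓.
  U = {53, 55, 56}: f^{-1}(U) = {γ} ∈ τ_X ✓.
  U = {53, 54, 55, 56}: f^{-1}(U) = {γ, δ} ∈ τ_X ✓.
Every preimage lies in τ_X, so f IS continuous.


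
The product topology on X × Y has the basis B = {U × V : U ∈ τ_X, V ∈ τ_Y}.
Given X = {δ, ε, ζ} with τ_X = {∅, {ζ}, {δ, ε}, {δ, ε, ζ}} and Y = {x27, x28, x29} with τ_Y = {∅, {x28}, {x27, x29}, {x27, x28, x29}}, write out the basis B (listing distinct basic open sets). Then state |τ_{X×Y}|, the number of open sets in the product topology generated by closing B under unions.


Basis B = {∅ × ∅, {ζ} × {x28}, {δ, ε} × {x28}, {ζ} × {x27, x29}, {δ, ε, ζ} × {x28}, {ζ} × {x27, x28, x29}, {δ, ε} × {x27, x29}, {δ, ε} × {x27, x28, x29}, {δ, ε, ζ} × {x27, x29}, {δ, ε, ζ} × {x27, x28, x29}}; |τ_{X×Y}| = 16.

Enumerate products U × V with U ∈ τ_X, V ∈ τ_Y (deduplicated):
  ∅ × ∅ = {} (∅)
  {ζ} × {x28} = {(ζ,x28)}
  {δ, ε} × {x28} = {(δ,x28), (ε,x28)}
  {ζ} × {x27, x29} = {(ζ,x27), (ζ,x29)}
  {δ, ε, ζ} × {x28} = {(δ,x28), (ε,x28), (ζ,x28)}
  {ζ} × {x27, x28, x29} = {(ζ,x27), (ζ,x28), (ζ,x29)}
  {δ, ε} × {x27, x29} = {(δ,x27), (δ,x29), (ε,x27), (ε,x29)}
  {δ, ε} × {x27, x28, x29} = {(δ,x27), (δ,x28), (δ,x29), (ε,x27), (ε,x28), (ε,x29)}
  {δ, ε, ζ} × {x27, x29} = {(δ,x27), (δ,x29), (ε,x27), (ε,x29), (ζ,x27), (ζ,x29)}
  {δ, ε, ζ} × {x27, x28, x29} = {(δ,x27), (δ,x28), (δ,x29), (ε,x27), (ε,x28), (ε,x29), (ζ,x27), (ζ,x28), (ζ,x29)}
These 10 distinct sets form the basis B.
Close under arbitrary unions to get τ_{X×Y}; counting gives |τ_{X×Y}| = 16.


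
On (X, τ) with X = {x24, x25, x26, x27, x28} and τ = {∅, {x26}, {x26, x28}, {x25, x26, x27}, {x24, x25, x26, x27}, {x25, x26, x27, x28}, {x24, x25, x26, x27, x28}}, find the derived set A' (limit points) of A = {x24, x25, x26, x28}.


A' = {x24, x25, x27, x28}

For each x ∈ X, list the open sets U ∈ τ with x ∈ U, then check whether U ∩ (A ∖ {x}) ≠ ∅ for every such U.
  x = x24: opens ∋ x are {x24, x25, x26, x27}, {x24, x25, x26, x27, x28}; each meets A ∖ {x24}, so x IS a limit point.
  x = x25: opens ∋ x are {x25, x26, x27}, {x24, x25, x26, x27}, {x25, x26, x27, x28}, {x24, x25, x26, x27, x28}; each meets A ∖ {x25}, so x IS a limit point.
  x = x26: open {x26} ∋ x has {x26} ∩ (A ∖ {x26}) = ∅, so x is NOT a limit point.
  x = x27: opens ∋ x are {x25, x26, x27}, {x24, x25, x26, x27}, {x25, x26, x27, x28}, {x24, x25, x26, x27, x28}; each meets A ∖ {x27}, so x IS a limit point.
  x = x28: opens ∋ x are {x26, x28}, {x25, x26, x27, x28}, {x24, x25, x26, x27, x28}; each meets A ∖ {x28}, so x IS a limit point.
Collecting: A' = {x24, x25, x27, x28}.


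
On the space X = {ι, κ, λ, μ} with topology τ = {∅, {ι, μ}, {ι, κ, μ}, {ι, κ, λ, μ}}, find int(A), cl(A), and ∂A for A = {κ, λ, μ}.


int(A) = ∅, cl(A) = {ι, κ, λ, μ}, ∂A = {ι, κ, λ, μ}.

Closed sets in (X, τ) are complements of opens:
  closed(X, τ) = {∅, {λ}, {κ, λ}, {ι, κ, λ, μ}}.
int(A) = ⋃ {U ∈ τ : U ⊆ A}. Opens contained in A: ∅.
Taking the union of these: int(A) = ∅.
cl(A) = ⋂ {C closed : A ⊆ C}. Closed sets containing A: {ι, κ, λ, μ}.
Intersecting these: cl(A) = {ι, κ, λ, μ}.
∂A = cl(A) ∖ int(A) = {ι, κ, λ, μ} ∖ ∅ = {ι, κ, λ, μ}.


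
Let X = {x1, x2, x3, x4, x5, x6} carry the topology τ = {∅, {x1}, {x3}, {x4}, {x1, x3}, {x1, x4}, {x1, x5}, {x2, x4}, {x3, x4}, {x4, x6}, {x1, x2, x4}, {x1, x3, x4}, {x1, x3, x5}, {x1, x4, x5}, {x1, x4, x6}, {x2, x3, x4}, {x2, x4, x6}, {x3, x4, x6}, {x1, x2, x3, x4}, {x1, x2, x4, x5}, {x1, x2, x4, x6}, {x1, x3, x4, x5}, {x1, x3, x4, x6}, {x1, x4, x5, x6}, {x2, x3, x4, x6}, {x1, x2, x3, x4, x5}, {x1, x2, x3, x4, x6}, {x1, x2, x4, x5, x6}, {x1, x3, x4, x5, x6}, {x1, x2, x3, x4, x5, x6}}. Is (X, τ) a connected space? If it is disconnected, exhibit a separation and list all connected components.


(X, τ) is disconnected; components = [{x3}, {x1, x5}, {x2, x4, x6}].

Find clopen sets (U ∈ τ with X ∖ U ∈ τ):
  U = ∅, X ∖ U = {x1, x2, x3, x4, x5, x6} — both open, so U is clopen.
  U = {x3}, X ∖ U = {x1, x2, x4, x5, x6} — both open, so U is clopen.
  U = {x1, x5}, X ∖ U = {x2, x3, x4, x6} — both open, so U is clopen.
  U = {x1, x3, x5}, X ∖ U = {x2, x4, x6} — both open, so U is clopen.
  U = {x2, x4, x6}, X ∖ U = {x1, x3, x5} — both open, so U is clopen.
  U = {x2, x3, x4, x6}, X ∖ U = {x1, x5} — both open, so U is clopen.
  U = {x1, x2, x4, x5, x6}, X ∖ U = {x3} — both open, so U is clopen.
  U = {x1, x2, x3, x4, x5, x6}, X ∖ U = ∅ — both open, so U is clopen.
Nontrivial clopen(s) exist: e.g. {x2, x4, x6}. So (X, τ) is disconnected.
Compute connected components by grouping points that agree on all clopens:
  component: {x3}
  component: {x1, x5}
  component: {x2, x4, x6}


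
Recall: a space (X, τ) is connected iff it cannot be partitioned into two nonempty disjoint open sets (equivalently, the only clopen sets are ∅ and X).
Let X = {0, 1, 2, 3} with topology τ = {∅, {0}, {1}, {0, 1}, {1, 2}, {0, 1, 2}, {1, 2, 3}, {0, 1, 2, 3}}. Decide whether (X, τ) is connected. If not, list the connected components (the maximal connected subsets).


(X, τ) is disconnected; components = [{0}, {1, 2, 3}].

Find clopen sets (U ∈ τ with X ∖ U ∈ τ):
  U = ∅, X ∖ U = {0, 1, 2, 3} — both open, so U is clopen.
  U = {0}, X ∖ U = {1, 2, 3} — both open, so U is clopen.
  U = {1, 2, 3}, X ∖ U = {0} — both open, so U is clopen.
  U = {0, 1, 2, 3}, X ∖ U = ∅ — both open, so U is clopen.
Nontrivial clopen(s) exist: e.g. {1, 2, 3}. So (X, τ) is disconnected.
Compute connected components by grouping points that agree on all clopens:
  component: {0}
  component: {1, 2, 3}


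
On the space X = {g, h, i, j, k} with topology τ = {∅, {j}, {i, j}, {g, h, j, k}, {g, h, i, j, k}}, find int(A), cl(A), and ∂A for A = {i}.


int(A) = ∅, cl(A) = {i}, ∂A = {i}.

Closed sets in (X, τ) are complements of opens:
  closed(X, τ) = {∅, {i}, {g, h, k}, {g, h, i, k}, {g, h, i, j, k}}.
int(A) = ⋃ {U ∈ τ : U ⊆ A}. Opens contained in A: ∅.
Taking the union of these: int(A) = ∅.
cl(A) = ⋂ {C closed : A ⊆ C}. Closed sets containing A: {i}, {g, h, i, k}, {g, h, i, j, k}.
Intersecting these: cl(A) = {i}.
∂A = cl(A) ∖ int(A) = {i} ∖ ∅ = {i}.


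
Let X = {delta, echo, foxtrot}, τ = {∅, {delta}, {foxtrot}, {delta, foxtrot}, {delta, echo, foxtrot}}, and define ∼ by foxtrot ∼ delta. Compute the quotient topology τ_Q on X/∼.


X/∼ = {[delta=foxtrot], [echo]}; |τ_Q| = 3.

Equivalence classes: [delta=foxtrot], [echo].
Quotient map π: X → X/∼ sends delta ↦ [delta=foxtrot], echo ↦ [echo], foxtrot ↦ [delta=foxtrot].
For each subset V ⊆ X/∼, compute π^{-1}(V) ⊆ X and check whether π^{-1}(V) ∈ τ. V is open in τ_Q iff π^{-1}(V) ∈ τ.
  V = {}: π^{-1}(V) = ∅ ∈ τ ✓.
  V = {[delta=foxtrot]}: π^{-1}(V) = {delta, foxtrot} ∈ τ ✓.
  V = {[echo]}: π^{-1}(V) = {echo} ∉ τ ✗.
  V = {[delta=foxtrot], [echo]}: π^{-1}(V) = {delta, echo, foxtrot} ∈ τ ✓.
Open sets in the quotient: τ_Q = {{}, {[delta=foxtrot]}, {[delta=foxtrot], [echo]}} (3 elements).


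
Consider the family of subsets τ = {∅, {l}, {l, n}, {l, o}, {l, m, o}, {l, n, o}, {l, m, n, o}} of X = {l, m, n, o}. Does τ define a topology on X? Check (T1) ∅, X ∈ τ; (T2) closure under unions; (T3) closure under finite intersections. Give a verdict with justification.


τ IS a topology on X.

Axiom (T1): ∅ ∈ τ? Yes; X ∈ τ? Yes.
Axiom (T2/T3): check pairwise unions and intersections of members of τ.
All pairwise intersections and unions checked — each lies in τ. Therefore τ satisfies (T1), (T2), (T3): it IS a topology on X.


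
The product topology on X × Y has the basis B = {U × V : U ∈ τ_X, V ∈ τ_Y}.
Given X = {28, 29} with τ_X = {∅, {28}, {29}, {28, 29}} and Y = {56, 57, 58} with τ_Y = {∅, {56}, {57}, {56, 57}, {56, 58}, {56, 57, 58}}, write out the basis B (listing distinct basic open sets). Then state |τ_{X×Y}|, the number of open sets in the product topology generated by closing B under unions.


Basis B = {∅ × ∅, {28} × {56}, {28} × {57}, {29} × {56}, {29} × {57}, {28} × {56, 57}, {28} × {56, 58}, {28, 29} × {56}, {28, 29} × {57}, {29} × {56, 57}, {29} × {56, 58}, {28} × {56, 57, 58}, {29} × {56, 57, 58}, {28, 29} × {56, 57}, {28, 29} × {56, 58}, {28, 29} × {56, 57, 58}}; |τ_{X×Y}| = 36.

Enumerate products U × V with U ∈ τ_X, V ∈ τ_Y (deduplicated):
  ∅ × ∅ = {} (∅)
  {28} × {56} = {(28,56)}
  {28} × {57} = {(28,57)}
  {29} × {56} = {(29,56)}
  {29} × {57} = {(29,57)}
  {28} × {56, 57} = {(28,56), (28,57)}
  {28} × {56, 58} = {(28,56), (28,58)}
  {28, 29} × {56} = {(28,56), (29,56)}
  {28, 29} × {57} = {(28,57), (29,57)}
  {29} × {56, 57} = {(29,56), (29,57)}
  {29} × {56, 58} = {(29,56), (29,58)}
  {28} × {56, 57, 58} = {(28,56), (28,57), (28,58)}
  {29} × {56, 57, 58} = {(29,56), (29,57), (29,58)}
  {28, 29} × {56, 57} = {(28,56), (28,57), (29,56), (29,57)}
  {28, 29} × {56, 58} = {(28,56), (28,58), (29,56), (29,58)}
  {28, 29} × {56, 57, 58} = {(28,56), (28,57), (28,58), (29,56), (29,57), (29,58)}
These 16 distinct sets form the basis B.
Close under arbitrary unions to get τ_{X×Y}; counting gives |τ_{X×Y}| = 36.


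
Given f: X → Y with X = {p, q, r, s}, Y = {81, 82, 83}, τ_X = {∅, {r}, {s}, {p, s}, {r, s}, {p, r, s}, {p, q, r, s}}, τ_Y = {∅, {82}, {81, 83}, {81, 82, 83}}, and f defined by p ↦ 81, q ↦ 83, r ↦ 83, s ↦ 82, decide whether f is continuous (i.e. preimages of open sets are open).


f is NOT continuous.

Compute f^{-1}(U) for each U ∈ τ_Y:
  U = ∅: f^{-1}(U) = ∅ ∈ τ_X ✓.
  U = {82}: f^{-1}(U) = {s} ∈ τ_X ✓.
  U = {81, 83}: f^{-1}(U) = {p, q, r} ∉ τ_X ✗.
  U = {81, 82, 83}: f^{-1}(U) = {p, q, r, s} ∈ τ_X ✓.
Found U = {81, 83} with f^{-1}(U) = {p, q, r} not in τ_X. Therefore f is NOT continuous.


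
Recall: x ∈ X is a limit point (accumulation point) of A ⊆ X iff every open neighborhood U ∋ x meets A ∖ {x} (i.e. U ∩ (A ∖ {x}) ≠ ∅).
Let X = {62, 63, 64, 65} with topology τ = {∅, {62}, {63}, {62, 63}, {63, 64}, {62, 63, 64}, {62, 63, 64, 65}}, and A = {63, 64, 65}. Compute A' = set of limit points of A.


A' = {64, 65}

For each x ∈ X, list the open sets U ∈ τ with x ∈ U, then check whether U ∩ (A ∖ {x}) ≠ ∅ for every such U.
  x = 62: open {62} ∋ x has {62} ∩ (A ∖ {62}) = ∅, so x is NOT a limit point.
  x = 63: open {63} ∋ x has {63} ∩ (A ∖ {63}) = ∅, so x is NOT a limit point.
  x = 64: opens ∋ x are {63, 64}, {62, 63, 64}, {62, 63, 64, 65}; each meets A ∖ {64}, so x IS a limit point.
  x = 65: opens ∋ x are {62, 63, 64, 65}; each meets A ∖ {65}, so x IS a limit point.
Collecting: A' = {64, 65}.


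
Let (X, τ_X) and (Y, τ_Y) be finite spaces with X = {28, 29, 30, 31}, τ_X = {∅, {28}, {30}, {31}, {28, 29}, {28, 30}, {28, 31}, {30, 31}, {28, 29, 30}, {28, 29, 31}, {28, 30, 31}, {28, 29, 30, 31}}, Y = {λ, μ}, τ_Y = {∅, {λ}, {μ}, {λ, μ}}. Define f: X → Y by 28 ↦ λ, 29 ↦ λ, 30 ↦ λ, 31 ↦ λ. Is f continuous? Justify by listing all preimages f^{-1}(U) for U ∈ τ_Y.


f IS continuous.

Compute f^{-1}(U) for each U ∈ τ_Y:
  U = ∅: f^{-1}(U) = ∅ ∈ τ_X ✓.
  U = {λ}: f^{-1}(U) = {28, 29, 30, 31} ∈ τ_X ✓.
  U = {μ}: f^{-1}(U) = ∅ ∈ τ_X ✓.
  U = {λ, μ}: f^{-1}(U) = {28, 29, 30, 31} ∈ τ_X ✓.
Every preimage lies in τ_X, so f IS continuous.


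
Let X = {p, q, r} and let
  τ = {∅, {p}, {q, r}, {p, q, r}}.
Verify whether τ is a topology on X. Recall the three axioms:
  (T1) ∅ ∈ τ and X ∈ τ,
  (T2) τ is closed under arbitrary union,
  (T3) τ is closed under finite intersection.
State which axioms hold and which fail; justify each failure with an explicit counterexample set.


τ IS a topology on X.

Axiom (T1): ∅ ∈ τ? Yes; X ∈ τ? Yes.
Axiom (T2/T3): check pairwise unions and intersections of members of τ.
All pairwise intersections and unions checked — each lies in τ. Therefore τ satisfies (T1), (T2), (T3): it IS a topology on X.


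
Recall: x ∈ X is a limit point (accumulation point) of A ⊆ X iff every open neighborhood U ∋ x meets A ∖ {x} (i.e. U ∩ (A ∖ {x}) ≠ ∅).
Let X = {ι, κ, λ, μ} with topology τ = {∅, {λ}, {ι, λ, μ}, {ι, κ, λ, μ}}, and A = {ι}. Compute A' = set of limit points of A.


A' = {κ, μ}

For each x ∈ X, list the open sets U ∈ τ with x ∈ U, then check whether U ∩ (A ∖ {x}) ≠ ∅ for every such U.
  x = ι: open {ι, λ, μ} ∋ x has {ι, λ, μ} ∩ (A ∖ {ι}) = ∅, so x is NOT a limit point.
  x = κ: opens ∋ x are {ι, κ, λ, μ}; each meets A ∖ {κ}, so x IS a limit point.
  x = λ: open {λ} ∋ x has {λ} ∩ (A ∖ {λ}) = ∅, so x is NOT a limit point.
  x = μ: opens ∋ x are {ι, λ, μ}, {ι, κ, λ, μ}; each meets A ∖ {μ}, so x IS a limit point.
Collecting: A' = {κ, μ}.


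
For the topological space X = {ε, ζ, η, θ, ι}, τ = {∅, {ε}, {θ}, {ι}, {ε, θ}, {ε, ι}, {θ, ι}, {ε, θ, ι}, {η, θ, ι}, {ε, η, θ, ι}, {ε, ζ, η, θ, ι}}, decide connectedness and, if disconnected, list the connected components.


(X, τ) is connected.

Find clopen sets (U ∈ τ with X ∖ U ∈ τ):
  U = ∅, X ∖ U = {ε, ζ, η, θ, ι} — both open, so U is clopen.
  U = {ε, ζ, η, θ, ι}, X ∖ U = ∅ — both open, so U is clopen.
Only trivial clopens (∅ and X) exist, so (X, τ) is connected.
Compute connected components by grouping points that agree on all clopens:
  component: {ε, ζ, η, θ, ι}


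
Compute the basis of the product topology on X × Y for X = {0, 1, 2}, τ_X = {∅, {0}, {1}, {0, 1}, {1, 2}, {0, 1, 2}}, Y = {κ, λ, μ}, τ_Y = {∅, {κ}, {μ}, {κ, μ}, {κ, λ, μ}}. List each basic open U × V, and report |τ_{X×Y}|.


Basis B = {∅ × ∅, {0} × {κ}, {0} × {μ}, {1} × {κ}, {1} × {μ}, {0} × {κ, μ}, {0, 1} × {κ}, {0, 1} × {μ}, {1} × {κ, μ}, {1, 2} × {κ}, {1, 2} × {μ}, {0} × {κ, λ, μ}, {0, 1, 2} × {κ}, {0, 1, 2} × {μ}, {1} × {κ, λ, μ}, {0, 1} × {κ, μ}, {1, 2} × {κ, μ}, {0, 1} × {κ, λ, μ}, {0, 1, 2} × {κ, μ}, {1, 2} × {κ, λ, μ}, {0, 1, 2} × {κ, λ, μ}}; |τ_{X×Y}| = 70.

Enumerate products U × V with U ∈ τ_X, V ∈ τ_Y (deduplicated):
  ∅ × ∅ = {} (∅)
  {0} × {κ} = {(0,κ)}
  {0} × {μ} = {(0,μ)}
  {1} × {κ} = {(1,κ)}
  {1} × {μ} = {(1,μ)}
  {0} × {κ, μ} = {(0,κ), (0,μ)}
  {0, 1} × {κ} = {(0,κ), (1,κ)}
  {0, 1} × {μ} = {(0,μ), (1,μ)}
  {1} × {κ, μ} = {(1,κ), (1,μ)}
  {1, 2} × {κ} = {(1,κ), (2,κ)}
  {1, 2} × {μ} = {(1,μ), (2,μ)}
  {0} × {κ, λ, μ} = {(0,κ), (0,λ), (0,μ)}
  {0, 1, 2} × {κ} = {(0,κ), (1,κ), (2,κ)}
  {0, 1, 2} × {μ} = {(0,μ), (1,μ), (2,μ)}
  {1} × {κ, λ, μ} = {(1,κ), (1,λ), (1,μ)}
  {0, 1} × {κ, μ} = {(0,κ), (0,μ), (1,κ), (1,μ)}
  {1, 2} × {κ, μ} = {(1,κ), (1,μ), (2,κ), (2,μ)}
  {0, 1} × {κ, λ, μ} = {(0,κ), (0,λ), (0,μ), (1,κ), (1,λ), (1,μ)}
  {0, 1, 2} × {κ, μ} = {(0,κ), (0,μ), (1,κ), (1,μ), (2,κ), (2,μ)}
  {1, 2} × {κ, λ, μ} = {(1,κ), (1,λ), (1,μ), (2,κ), (2,λ), (2,μ)}
  {0, 1, 2} × {κ, λ, μ} = {(0,κ), (0,λ), (0,μ), (1,κ), (1,λ), (1,μ), (2,κ), (2,λ), (2,μ)}
These 21 distinct sets form the basis B.
Close under arbitrary unions to get τ_{X×Y}; counting gives |τ_{X×Y}| = 70.


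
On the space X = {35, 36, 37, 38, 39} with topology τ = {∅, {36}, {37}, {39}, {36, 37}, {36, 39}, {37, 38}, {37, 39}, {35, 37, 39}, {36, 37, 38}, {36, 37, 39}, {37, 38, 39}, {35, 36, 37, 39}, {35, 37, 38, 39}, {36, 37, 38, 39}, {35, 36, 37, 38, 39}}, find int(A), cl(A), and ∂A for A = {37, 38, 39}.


int(A) = {37, 38, 39}, cl(A) = {35, 37, 38, 39}, ∂A = {35}.

Closed sets in (X, τ) are complements of opens:
  closed(X, τ) = {∅, {35}, {36}, {38}, {35, 36}, {35, 38}, {35, 39}, {36, 38}, {35, 36, 38}, {35, 36, 39}, {35, 37, 38}, {35, 38, 39}, {35, 36, 37, 38}, {35, 36, 38, 39}, {35, 37, 38, 39}, {35, 36, 37, 38, 39}}.
int(A) = ⋃ {U ∈ τ : U ⊆ A}. Opens contained in A: ∅, {37}, {39}, {37, 38}, {37, 39}, {37, 38, 39}.
Taking the union of these: int(A) = {37, 38, 39}.
cl(A) = ⋂ {C closed : A ⊆ C}. Closed sets containing A: {35, 37, 38, 39}, {35, 36, 37, 38, 39}.
Intersecting these: cl(A) = {35, 37, 38, 39}.
∂A = cl(A) ∖ int(A) = {35, 37, 38, 39} ∖ {37, 38, 39} = {35}.


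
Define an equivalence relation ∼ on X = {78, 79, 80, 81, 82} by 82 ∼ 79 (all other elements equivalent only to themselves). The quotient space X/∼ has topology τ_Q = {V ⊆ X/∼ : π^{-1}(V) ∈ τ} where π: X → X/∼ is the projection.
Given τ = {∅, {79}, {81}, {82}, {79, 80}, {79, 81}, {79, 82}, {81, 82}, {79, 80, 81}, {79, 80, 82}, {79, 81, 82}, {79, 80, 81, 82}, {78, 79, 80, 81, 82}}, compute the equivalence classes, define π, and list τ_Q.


X/∼ = {[78], [79=82], [80], [81]}; |τ_Q| = 7.

Equivalence classes: [78], [79=82], [80], [81].
Quotient map π: X → X/∼ sends 78 ↦ [78], 79 ↦ [79=82], 80 ↦ [80], 81 ↦ [81], 82 ↦ [79=82].
For each subset V ⊆ X/∼, compute π^{-1}(V) ⊆ X and check whether π^{-1}(V) ∈ τ. V is open in τ_Q iff π^{-1}(V) ∈ τ.
  V = {}: π^{-1}(V) = ∅ ∈ τ ✓.
  V = {[78]}: π^{-1}(V) = {78} ∉ τ ✗.
  V = {[79=82]}: π^{-1}(V) = {79, 82} ∈ τ ✓.
  V = {[78], [79=82]}: π^{-1}(V) = {78, 79, 82} ∉ τ ✗.
  V = {[80]}: π^{-1}(V) = {80} ∉ τ ✗.
  V = {[78], [80]}: π^{-1}(V) = {78, 80} ∉ τ ✗.
  V = {[79=82], [80]}: π^{-1}(V) = {79, 80, 82} ∈ τ ✓.
  V = {[78], [79=82], [80]}: π^{-1}(V) = {78, 79, 80, 82} ∉ τ ✗.
  V = {[81]}: π^{-1}(V) = {81} ∈ τ ✓.
  V = {[78], [81]}: π^{-1}(V) = {78, 81} ∉ τ ✗.
  V = {[79=82], [81]}: π^{-1}(V) = {79, 81, 82} ∈ τ ✓.
  V = {[78], [79=82], [81]}: π^{-1}(V) = {78, 79, 81, 82} ∉ τ ✗.
  V = {[80], [81]}: π^{-1}(V) = {80, 81} ∉ τ ✗.
  V = {[78], [80], [81]}: π^{-1}(V) = {78, 80, 81} ∉ τ ✗.
  V = {[79=82], [80], [81]}: π^{-1}(V) = {79, 80, 81, 82} ∈ τ ✓.
  V = {[78], [79=82], [80], [81]}: π^{-1}(V) = {78, 79, 80, 81, 82} ∈ τ ✓.
Open sets in the quotient: τ_Q = {{}, {[79=82]}, {[79=82], [80]}, {[81]}, {[79=82], [81]}, {[79=82], [80], [81]}, {[78], [79=82], [80], [81]}} (7 elements).


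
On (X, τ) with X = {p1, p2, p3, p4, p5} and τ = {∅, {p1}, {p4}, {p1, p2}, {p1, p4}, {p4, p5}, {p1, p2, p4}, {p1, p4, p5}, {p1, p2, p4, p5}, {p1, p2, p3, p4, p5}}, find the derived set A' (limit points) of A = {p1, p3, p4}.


A' = {p2, p3, p5}

For each x ∈ X, list the open sets U ∈ τ with x ∈ U, then check whether U ∩ (A ∖ {x}) ≠ ∅ for every such U.
  x = p1: open {p1} ∋ x has {p1} ∩ (A ∖ {p1}) = ∅, so x is NOT a limit point.
  x = p2: opens ∋ x are {p1, p2}, {p1, p2, p4}, {p1, p2, p4, p5}, {p1, p2, p3, p4, p5}; each meets A ∖ {p2}, so x IS a limit point.
  x = p3: opens ∋ x are {p1, p2, p3, p4, p5}; each meets A ∖ {p3}, so x IS a limit point.
  x = p4: open {p4} ∋ x has {p4} ∩ (A ∖ {p4}) = ∅, so x is NOT a limit point.
  x = p5: opens ∋ x are {p4, p5}, {p1, p4, p5}, {p1, p2, p4, p5}, {p1, p2, p3, p4, p5}; each meets A ∖ {p5}, so x IS a limit point.
Collecting: A' = {p2, p3, p5}.


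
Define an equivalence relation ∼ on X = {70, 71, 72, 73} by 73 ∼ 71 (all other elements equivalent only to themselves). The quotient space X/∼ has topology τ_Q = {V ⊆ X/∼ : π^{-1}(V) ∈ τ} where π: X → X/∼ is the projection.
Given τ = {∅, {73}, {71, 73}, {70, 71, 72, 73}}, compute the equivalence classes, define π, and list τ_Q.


X/∼ = {[70], [71=73], [72]}; |τ_Q| = 3.

Equivalence classes: [70], [71=73], [72].
Quotient map π: X → X/∼ sends 70 ↦ [70], 71 ↦ [71=73], 72 ↦ [72], 73 ↦ [71=73].
For each subset V ⊆ X/∼, compute π^{-1}(V) ⊆ X and check whether π^{-1}(V) ∈ τ. V is open in τ_Q iff π^{-1}(V) ∈ τ.
  V = {}: π^{-1}(V) = ∅ ∈ τ ✓.
  V = {[70]}: π^{-1}(V) = {70} ∉ τ ✗.
  V = {[71=73]}: π^{-1}(V) = {71, 73} ∈ τ ✓.
  V = {[70], [71=73]}: π^{-1}(V) = {70, 71, 73} ∉ τ ✗.
  V = {[72]}: π^{-1}(V) = {72} ∉ τ ✗.
  V = {[70], [72]}: π^{-1}(V) = {70, 72} ∉ τ ✗.
  V = {[71=73], [72]}: π^{-1}(V) = {71, 72, 73} ∉ τ ✗.
  V = {[70], [71=73], [72]}: π^{-1}(V) = {70, 71, 72, 73} ∈ τ ✓.
Open sets in the quotient: τ_Q = {{}, {[71=73]}, {[70], [71=73], [72]}} (3 elements).


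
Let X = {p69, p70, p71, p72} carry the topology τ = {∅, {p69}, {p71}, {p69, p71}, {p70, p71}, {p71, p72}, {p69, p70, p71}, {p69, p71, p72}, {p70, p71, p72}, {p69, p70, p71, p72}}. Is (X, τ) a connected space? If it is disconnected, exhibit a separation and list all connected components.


(X, τ) is disconnected; components = [{p69}, {p70, p71, p72}].

Find clopen sets (U ∈ τ with X ∖ U ∈ τ):
  U = ∅, X ∖ U = {p69, p70, p71, p72} — both open, so U is clopen.
  U = {p69}, X ∖ U = {p70, p71, p72} — both open, so U is clopen.
  U = {p70, p71, p72}, X ∖ U = {p69} — both open, so U is clopen.
  U = {p69, p70, p71, p72}, X ∖ U = ∅ — both open, so U is clopen.
Nontrivial clopen(s) exist: e.g. {p70, p71, p72}. So (X, τ) is disconnected.
Compute connected components by grouping points that agree on all clopens:
  component: {p69}
  component: {p70, p71, p72}


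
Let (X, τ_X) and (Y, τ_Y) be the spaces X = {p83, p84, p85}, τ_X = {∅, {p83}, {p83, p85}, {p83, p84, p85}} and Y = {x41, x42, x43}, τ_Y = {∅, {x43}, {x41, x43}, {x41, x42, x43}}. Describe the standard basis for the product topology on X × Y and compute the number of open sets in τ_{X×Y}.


Basis B = {∅ × ∅, {p83} × {x43}, {p83} × {x41, x43}, {p83, p85} × {x43}, {p83} × {x41, x42, x43}, {p83, p84, p85} × {x43}, {p83, p85} × {x41, x43}, {p83, p85} × {x41, x42, x43}, {p83, p84, p85} × {x41, x43}, {p83, p84, p85} × {x41, x42, x43}}; |τ_{X×Y}| = 20.

Enumerate products U × V with U ∈ τ_X, V ∈ τ_Y (deduplicated):
  ∅ × ∅ = {} (∅)
  {p83} × {x43} = {(p83,x43)}
  {p83} × {x41, x43} = {(p83,x41), (p83,x43)}
  {p83, p85} × {x43} = {(p83,x43), (p85,x43)}
  {p83} × {x41, x42, x43} = {(p83,x41), (p83,x42), (p83,x43)}
  {p83, p84, p85} × {x43} = {(p83,x43), (p84,x43), (p85,x43)}
  {p83, p85} × {x41, x43} = {(p83,x41), (p83,x43), (p85,x41), (p85,x43)}
  {p83, p85} × {x41, x42, x43} = {(p83,x41), (p83,x42), (p83,x43), (p85,x41), (p85,x42), (p85,x43)}
  {p83, p84, p85} × {x41, x43} = {(p83,x41), (p83,x43), (p84,x41), (p84,x43), (p85,x41), (p85,x43)}
  {p83, p84, p85} × {x41, x42, x43} = {(p83,x41), (p83,x42), (p83,x43), (p84,x41), (p84,x42), (p84,x43), (p85,x41), (p85,x42), (p85,x43)}
These 10 distinct sets form the basis B.
Close under arbitrary unions to get τ_{X×Y}; counting gives |τ_{X×Y}| = 20.


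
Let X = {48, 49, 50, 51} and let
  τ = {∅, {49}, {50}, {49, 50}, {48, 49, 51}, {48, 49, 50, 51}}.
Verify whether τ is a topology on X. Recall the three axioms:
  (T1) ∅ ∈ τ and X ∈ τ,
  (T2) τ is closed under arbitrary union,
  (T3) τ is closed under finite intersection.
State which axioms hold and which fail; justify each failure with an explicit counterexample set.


τ IS a topology on X.

Axiom (T1): ∅ ∈ τ? Yes; X ∈ τ? Yes.
Axiom (T2/T3): check pairwise unions and intersections of members of τ.
All pairwise intersections and unions checked — each lies in τ. Therefore τ satisfies (T1), (T2), (T3): it IS a topology on X.


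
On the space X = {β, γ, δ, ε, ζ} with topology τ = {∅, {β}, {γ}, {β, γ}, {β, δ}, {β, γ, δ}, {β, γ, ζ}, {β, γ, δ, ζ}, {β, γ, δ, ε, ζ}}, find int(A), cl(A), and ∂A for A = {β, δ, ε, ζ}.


int(A) = {β, δ}, cl(A) = {β, δ, ε, ζ}, ∂A = {ε, ζ}.

Closed sets in (X, τ) are complements of opens:
  closed(X, τ) = {∅, {ε}, {δ, ε}, {ε, ζ}, {γ, ε, ζ}, {δ, ε, ζ}, {β, δ, ε, ζ}, {γ, δ, ε, ζ}, {β, γ, δ, ε, ζ}}.
int(A) = ⋃ {U ∈ τ : U ⊆ A}. Opens contained in A: ∅, {β}, {β, δ}.
Taking the union of these: int(A) = {β, δ}.
cl(A) = ⋂ {C closed : A ⊆ C}. Closed sets containing A: {β, δ, ε, ζ}, {β, γ, δ, ε, ζ}.
Intersecting these: cl(A) = {β, δ, ε, ζ}.
∂A = cl(A) ∖ int(A) = {β, δ, ε, ζ} ∖ {β, δ} = {ε, ζ}.


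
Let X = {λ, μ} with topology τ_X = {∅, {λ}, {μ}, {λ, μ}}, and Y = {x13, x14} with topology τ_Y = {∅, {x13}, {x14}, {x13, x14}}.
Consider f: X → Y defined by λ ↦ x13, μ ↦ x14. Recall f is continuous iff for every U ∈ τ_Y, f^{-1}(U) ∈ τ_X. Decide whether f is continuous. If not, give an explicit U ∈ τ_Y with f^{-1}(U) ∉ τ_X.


f IS continuous.

Compute f^{-1}(U) for each U ∈ τ_Y:
  U = ∅: f^{-1}(U) = ∅ ∈ τ_X ✓.
  U = {x13}: f^{-1}(U) = {λ} ∈ τ_X ✓.
  U = {x14}: f^{-1}(U) = {μ} ∈ τ_X ✓.
  U = {x13, x14}: f^{-1}(U) = {λ, μ} ∈ τ_X ✓.
Every preimage lies in τ_X, so f IS continuous.


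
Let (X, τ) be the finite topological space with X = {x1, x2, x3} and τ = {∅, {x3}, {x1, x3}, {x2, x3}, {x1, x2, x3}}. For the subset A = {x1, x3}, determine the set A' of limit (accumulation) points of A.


A' = {x1, x2}

For each x ∈ X, list the open sets U ∈ τ with x ∈ U, then check whether U ∩ (A ∖ {x}) ≠ ∅ for every such U.
  x = x1: opens ∋ x are {x1, x3}, {x1, x2, x3}; each meets A ∖ {x1}, so x IS a limit point.
  x = x2: opens ∋ x are {x2, x3}, {x1, x2, x3}; each meets A ∖ {x2}, so x IS a limit point.
  x = x3: open {x3} ∋ x has {x3} ∩ (A ∖ {x3}) = ∅, so x is NOT a limit point.
Collecting: A' = {x1, x2}.


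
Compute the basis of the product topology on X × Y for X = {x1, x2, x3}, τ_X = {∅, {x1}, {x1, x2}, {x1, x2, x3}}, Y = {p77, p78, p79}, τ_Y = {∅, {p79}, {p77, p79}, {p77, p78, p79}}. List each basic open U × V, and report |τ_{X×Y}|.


Basis B = {∅ × ∅, {x1} × {p79}, {x1} × {p77, p79}, {x1, x2} × {p79}, {x1} × {p77, p78, p79}, {x1, x2, x3} × {p79}, {x1, x2} × {p77, p79}, {x1, x2} × {p77, p78, p79}, {x1, x2, x3} × {p77, p79}, {x1, x2, x3} × {p77, p78, p79}}; |τ_{X×Y}| = 20.

Enumerate products U × V with U ∈ τ_X, V ∈ τ_Y (deduplicated):
  ∅ × ∅ = {} (∅)
  {x1} × {p79} = {(x1,p79)}
  {x1} × {p77, p79} = {(x1,p77), (x1,p79)}
  {x1, x2} × {p79} = {(x1,p79), (x2,p79)}
  {x1} × {p77, p78, p79} = {(x1,p77), (x1,p78), (x1,p79)}
  {x1, x2, x3} × {p79} = {(x1,p79), (x2,p79), (x3,p79)}
  {x1, x2} × {p77, p79} = {(x1,p77), (x1,p79), (x2,p77), (x2,p79)}
  {x1, x2} × {p77, p78, p79} = {(x1,p77), (x1,p78), (x1,p79), (x2,p77), (x2,p78), (x2,p79)}
  {x1, x2, x3} × {p77, p79} = {(x1,p77), (x1,p79), (x2,p77), (x2,p79), (x3,p77), (x3,p79)}
  {x1, x2, x3} × {p77, p78, p79} = {(x1,p77), (x1,p78), (x1,p79), (x2,p77), (x2,p78), (x2,p79), (x3,p77), (x3,p78), (x3,p79)}
These 10 distinct sets form the basis B.
Close under arbitrary unions to get τ_{X×Y}; counting gives |τ_{X×Y}| = 20.


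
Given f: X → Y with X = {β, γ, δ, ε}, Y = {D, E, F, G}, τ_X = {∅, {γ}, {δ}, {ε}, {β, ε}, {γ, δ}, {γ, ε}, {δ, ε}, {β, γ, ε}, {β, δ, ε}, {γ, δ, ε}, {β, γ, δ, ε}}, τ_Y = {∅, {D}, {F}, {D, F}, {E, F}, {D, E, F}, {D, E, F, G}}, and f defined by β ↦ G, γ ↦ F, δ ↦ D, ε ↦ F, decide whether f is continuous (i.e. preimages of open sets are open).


f IS continuous.

Compute f^{-1}(U) for each U ∈ τ_Y:
  U = ∅: f^{-1}(U) = ∅ ∈ τ_X ✓.
  U = {D}: f^{-1}(U) = {δ} ∈ τ_X ✓.
  U = {F}: f^{-1}(U) = {γ, ε} ∈ τ_X ✓.
  U = {D, F}: f^{-1}(U) = {γ, δ, ε} ∈ τ_X ✓.
  U = {E, F}: f^{-1}(U) = {γ, ε} ∈ τ_X ✓.
  U = {D, E, F}: f^{-1}(U) = {γ, δ, ε} ∈ τ_X ✓.
  U = {D, E, F, G}: f^{-1}(U) = {β, γ, δ, ε} ∈ τ_X ✓.
Every preimage lies in τ_X, so f IS continuous.


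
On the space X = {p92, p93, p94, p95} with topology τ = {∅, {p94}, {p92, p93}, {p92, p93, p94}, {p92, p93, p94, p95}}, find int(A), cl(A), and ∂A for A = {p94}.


int(A) = {p94}, cl(A) = {p94, p95}, ∂A = {p95}.

Closed sets in (X, τ) are complements of opens:
  closed(X, τ) = {∅, {p95}, {p94, p95}, {p92, p93, p95}, {p92, p93, p94, p95}}.
int(A) = ⋃ {U ∈ τ : U ⊆ A}. Opens contained in A: ∅, {p94}.
Taking the union of these: int(A) = {p94}.
cl(A) = ⋂ {C closed : A ⊆ C}. Closed sets containing A: {p94, p95}, {p92, p93, p94, p95}.
Intersecting these: cl(A) = {p94, p95}.
∂A = cl(A) ∖ int(A) = {p94, p95} ∖ {p94} = {p95}.


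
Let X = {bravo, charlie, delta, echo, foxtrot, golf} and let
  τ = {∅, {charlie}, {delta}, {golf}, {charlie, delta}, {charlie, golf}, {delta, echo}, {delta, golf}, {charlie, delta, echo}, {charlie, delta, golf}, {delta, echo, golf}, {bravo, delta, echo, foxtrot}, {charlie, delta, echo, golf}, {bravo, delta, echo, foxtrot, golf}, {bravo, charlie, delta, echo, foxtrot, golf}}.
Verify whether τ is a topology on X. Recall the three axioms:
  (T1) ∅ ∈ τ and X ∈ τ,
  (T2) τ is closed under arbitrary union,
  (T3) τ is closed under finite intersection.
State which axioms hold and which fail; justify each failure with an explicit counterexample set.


τ is NOT a topology on X.

Axiom (T1): ∅ ∈ τ? Yes; X ∈ τ? Yes.
Axiom (T2/T3): check pairwise unions and intersections of members of τ.
Counterexample for (T2): {charlie} ∪ {bravo, delta, echo, foxtrot} = {bravo, charlie, delta, echo, foxtrot} ∉ τ. Therefore τ is NOT a topology.


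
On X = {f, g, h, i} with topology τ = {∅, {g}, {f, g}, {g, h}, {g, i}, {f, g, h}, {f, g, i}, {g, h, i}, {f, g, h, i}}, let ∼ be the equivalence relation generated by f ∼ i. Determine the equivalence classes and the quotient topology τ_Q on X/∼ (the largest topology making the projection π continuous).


X/∼ = {[f=i], [g], [h]}; |τ_Q| = 5.

Equivalence classes: [f=i], [g], [h].
Quotient map π: X → X/∼ sends f ↦ [f=i], g ↦ [g], h ↦ [h], i ↦ [f=i].
For each subset V ⊆ X/∼, compute π^{-1}(V) ⊆ X and check whether π^{-1}(V) ∈ τ. V is open in τ_Q iff π^{-1}(V) ∈ τ.
  V = {}: π^{-1}(V) = ∅ ∈ τ ✓.
  V = {[f=i]}: π^{-1}(V) = {f, i} ∉ τ ✗.
  V = {[g]}: π^{-1}(V) = {g} ∈ τ ✓.
  V = {[f=i], [g]}: π^{-1}(V) = {f, g, i} ∈ τ ✓.
  V = {[h]}: π^{-1}(V) = {h} ∉ τ ✗.
  V = {[f=i], [h]}: π^{-1}(V) = {f, h, i} ∉ τ ✗.
  V = {[g], [h]}: π^{-1}(V) = {g, h} ∈ τ ✓.
  V = {[f=i], [g], [h]}: π^{-1}(V) = {f, g, h, i} ∈ τ ✓.
Open sets in the quotient: τ_Q = {{}, {[g]}, {[f=i], [g]}, {[g], [h]}, {[f=i], [g], [h]}} (5 elements).


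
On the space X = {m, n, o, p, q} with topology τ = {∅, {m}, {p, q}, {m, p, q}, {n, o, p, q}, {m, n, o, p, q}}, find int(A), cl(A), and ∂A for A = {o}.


int(A) = ∅, cl(A) = {n, o}, ∂A = {n, o}.

Closed sets in (X, τ) are complements of opens:
  closed(X, τ) = {∅, {m}, {n, o}, {m, n, o}, {n, o, p, q}, {m, n, o, p, q}}.
int(A) = ⋃ {U ∈ τ : U ⊆ A}. Opens contained in A: ∅.
Taking the union of these: int(A) = ∅.
cl(A) = ⋂ {C closed : A ⊆ C}. Closed sets containing A: {n, o}, {m, n, o}, {n, o, p, q}, {m, n, o, p, q}.
Intersecting these: cl(A) = {n, o}.
∂A = cl(A) ∖ int(A) = {n, o} ∖ ∅ = {n, o}.


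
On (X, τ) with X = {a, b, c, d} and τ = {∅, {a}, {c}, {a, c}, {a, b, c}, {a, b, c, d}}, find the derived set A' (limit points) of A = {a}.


A' = {b, d}

For each x ∈ X, list the open sets U ∈ τ with x ∈ U, then check whether U ∩ (A ∖ {x}) ≠ ∅ for every such U.
  x = a: open {a} ∋ x has {a} ∩ (A ∖ {a}) = ∅, so x is NOT a limit point.
  x = b: opens ∋ x are {a, b, c}, {a, b, c, d}; each meets A ∖ {b}, so x IS a limit point.
  x = c: open {c} ∋ x has {c} ∩ (A ∖ {c}) = ∅, so x is NOT a limit point.
  x = d: opens ∋ x are {a, b, c, d}; each meets A ∖ {d}, so x IS a limit point.
Collecting: A' = {b, d}.


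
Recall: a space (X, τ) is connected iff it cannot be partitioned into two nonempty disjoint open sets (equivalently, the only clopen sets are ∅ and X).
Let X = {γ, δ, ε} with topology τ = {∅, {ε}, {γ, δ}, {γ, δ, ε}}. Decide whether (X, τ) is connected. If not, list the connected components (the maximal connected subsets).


(X, τ) is disconnected; components = [{ε}, {γ, δ}].

Find clopen sets (U ∈ τ with X ∖ U ∈ τ):
  U = ∅, X ∖ U = {γ, δ, ε} — both open, so U is clopen.
  U = {ε}, X ∖ U = {γ, δ} — both open, so U is clopen.
  U = {γ, δ}, X ∖ U = {ε} — both open, so U is clopen.
  U = {γ, δ, ε}, X ∖ U = ∅ — both open, so U is clopen.
Nontrivial clopen(s) exist: e.g. {ε}. So (X, τ) is disconnected.
Compute connected components by grouping points that agree on all clopens:
  component: {ε}
  component: {γ, δ}
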